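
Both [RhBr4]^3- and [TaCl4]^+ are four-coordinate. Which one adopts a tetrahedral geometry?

[TaCl4]^+

For [RhBr4]^3-: Each bromide is −1; balancing the −3 overall charge requires Rh(I). Group 9 minus oxidation state 1 gives a d⁸ configuration. A 4d d⁸ ion has a large crystal-field splitting; square planar leaves the high-energy d_{x²−y²} orbital empty and maximises CFSE. → square planar.
For [TaCl4]^+: Summing ligand charges against the +1 overall charge gives an oxidation state of +5 for tantalum. Group 5 minus oxidation state 5 gives a d⁰ configuration. A d⁰ ion has no crystal-field stabilisation preference between square planar and tetrahedral, so four ligands adopt the sterically favoured tetrahedral geometry. → tetrahedral.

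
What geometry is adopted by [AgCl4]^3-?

tetrahedral

Each chloride is −1; balancing the −3 overall charge requires Ag(I).
Ag sits in group 11, so the d-electron count is 11 − 1 = 10.
Coordination number: 4.
A d¹⁰ ion has no crystal-field stabilisation preference between square planar and tetrahedral, so four ligands adopt the sterically favoured tetrahedral geometry.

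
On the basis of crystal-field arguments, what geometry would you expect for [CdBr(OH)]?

Each bromide is −1; each hydroxide is −1; balancing the 0 overall charge requires Cd(II).
Group 12 minus oxidation state 2 gives a d¹⁰ configuration.
With 2 monodentate ligands the coordination number is 2.
A d¹⁰ ion with only two ligands adopts a linear arrangement (sp hybridisation; no CFSE preference).

linear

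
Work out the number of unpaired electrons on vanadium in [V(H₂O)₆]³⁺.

2 unpaired electrons

Summing ligand charges against the +3 overall charge gives an oxidation state of +3 for vanadium.
V sits in group 5, so the d-electron count is 5 − 3 = 2.
In an octahedral field the d² configuration is t₂g²e_g⁰ (only one arrangement possible), giving 2 unpaired electrons.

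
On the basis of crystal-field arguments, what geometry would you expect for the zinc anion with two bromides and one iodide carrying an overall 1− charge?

trigonal planar

Summing ligand charges against the −1 overall charge gives an oxidation state of +2 for zinc.
Zinc is a group-12 element; Zn(II) is therefore d¹⁰.
With 3 monodentate ligands the coordination number is 3.
Three ligands around a d¹⁰ centre minimise repulsion in a trigonal-planar arrangement.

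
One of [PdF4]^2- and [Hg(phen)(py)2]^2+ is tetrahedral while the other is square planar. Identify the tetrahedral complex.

[Hg(phen)(py)2]^2+

For [PdF4]^2-: Summing ligand charges against the −2 overall charge gives an oxidation state of +2 for palladium. Palladium is a group-10 element; Pd(II) is therefore d⁸. A 4d d⁸ ion has a large crystal-field splitting; square planar leaves the high-energy d_{x²−y²} orbital empty and maximises CFSE. → square planar.
For [Hg(phen)(py)2]^2+: Ligand charges: 1,10-phenanthroline is neutral; pyridine is neutral. With an overall charge of +2 the mercury centre must be in the +2 oxidation state. Group 12 minus oxidation state 2 gives a d¹⁰ configuration. A d¹⁰ ion has no crystal-field stabilisation preference between square planar and tetrahedral, so four ligands adopt the sterically favoured tetrahedral geometry. → tetrahedral.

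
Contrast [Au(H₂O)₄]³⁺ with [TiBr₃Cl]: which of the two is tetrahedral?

[TiBr₃Cl]

For [Au(H₂O)₄]³⁺: Summing ligand charges against the +3 overall charge gives an oxidation state of +3 for gold. Au sits in group 11, so the d-electron count is 11 − 3 = 8. A 5d d⁸ ion has a large crystal-field splitting; square planar leaves the high-energy d_{x²−y²} orbital empty and maximises CFSE. → square planar.
For [TiBr₃Cl]: Summing ligand charges against the 0 overall charge gives an oxidation state of +4 for titanium. Ti sits in group 4, so the d-electron count is 4 − 4 = 0. A d⁰ ion has no crystal-field stabilisation preference between square planar and tetrahedral, so four ligands adopt the sterically favoured tetrahedral geometry. → tetrahedral.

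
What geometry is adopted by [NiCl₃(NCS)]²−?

tetrahedral

Ligand charges: each chloride is −1; each isothiocyanate is −1. With an overall charge of −2 the nickel centre must be in the +2 oxidation state.
Group 10 minus oxidation state 2 gives a d⁸ configuration.
With 4 monodentate ligands the coordination number is 4.
Chloride and isothiocyanate are weak-field ligands.
With weak-field ligands the CFSE gain from square planar is small, so a 3d d⁸ ion takes the sterically preferred tetrahedral geometry.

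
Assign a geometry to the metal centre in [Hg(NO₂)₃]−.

trigonal planar

Ligand charges: each nitro (N-bound nitrite) is −1. With an overall charge of −1 the mercury centre must be in the +2 oxidation state.
Hg sits in group 12, so the d-electron count is 12 − 2 = 10.
Coordination number: 3.
Three ligands around a d¹⁰ centre minimise repulsion in a trigonal-planar arrangement.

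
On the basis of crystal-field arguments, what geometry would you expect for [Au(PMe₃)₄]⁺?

tetrahedral

Ligand charges: trimethylphosphine is neutral. With an overall charge of +1 the gold centre must be in the +1 oxidation state.
Au sits in group 11, so the d-electron count is 11 − 1 = 10.
With 4 monodentate ligands the coordination number is 4.
A d¹⁰ ion has no crystal-field stabilisation preference between square planar and tetrahedral, so four ligands adopt the sterically favoured tetrahedral geometry.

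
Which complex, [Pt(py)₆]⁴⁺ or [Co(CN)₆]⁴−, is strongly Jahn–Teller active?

[Pt(py)₆]⁴⁺: Ligand charges: pyridine is neutral. With an overall charge of +4 the platinum centre must be in the +4 oxidation state. Pt sits in group 10, so the d-electron count is 10 − 4 = 6. A 5d ion has a large Δₒ and is invariably low-spin. The d⁶ configuration leaves the e_g set evenly filled (or empty) — no strong Jahn–Teller driving force.
[Co(CN)₆]⁴−: Summing ligand charges against the −4 overall charge gives an oxidation state of +2 for cobalt. Cobalt is a group-9 element; Co(II) is therefore d⁷. Cyanide is a strong-field ligand (high in the spectrochemical series) for a first-row metal, so the complex is low-spin. The t₂g⁶e_g¹ (low-spin) configuration has an unevenly filled e_g set; the Jahn–Teller theorem predicts a tetragonal distortion (typically axial elongation) to lift the degeneracy.

[Co(CN)₆]⁴−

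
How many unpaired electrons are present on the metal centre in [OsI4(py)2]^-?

1 unpaired electron

Each iodide is −1; pyridine is neutral; balancing the −1 overall charge requires Os(III).
Osmium is a group-8 element; Os(III) is therefore d⁵.
The spin state decides the count: a 5d ion has a large Δₒ and is invariably low-spin.
An octahedral low-spin d⁵ ion is t₂g⁵e_g⁰, giving 1 unpaired electron.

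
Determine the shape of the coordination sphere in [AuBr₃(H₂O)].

Each bromide is −1; water is neutral; balancing the 0 overall charge requires Au(III).
Au sits in group 11, so the d-electron count is 11 − 3 = 8.
With 4 monodentate ligands the coordination number is 4.
A 5d d⁸ ion has a large crystal-field splitting; square planar leaves the high-energy d_{x²−y²} orbital empty and maximises CFSE.

square planar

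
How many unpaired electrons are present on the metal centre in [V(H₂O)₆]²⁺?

3 unpaired electrons

Summing ligand charges against the +2 overall charge gives an oxidation state of +2 for vanadium.
Group 5 minus oxidation state 2 gives a d³ configuration.
In an octahedral field the d³ configuration is t₂g³e_g⁰ (only one arrangement possible), giving 3 unpaired electrons.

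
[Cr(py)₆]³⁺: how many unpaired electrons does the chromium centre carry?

3

Summing ligand charges against the +3 overall charge gives an oxidation state of +3 for chromium.
Cr sits in group 6, so the d-electron count is 6 − 3 = 3.
In an octahedral field the d³ configuration is t₂g³e_g⁰ (only one arrangement possible), giving 3 unpaired electrons.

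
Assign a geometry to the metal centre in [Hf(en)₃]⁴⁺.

octahedral

Summing ligand charges against the +4 overall charge gives an oxidation state of +4 for hafnium.
Hf sits in group 4, so the d-electron count is 4 − 4 = 0.
Counting donor atoms: 3×ethylenediamine (bidentate) → 6 donors. Coordination number = 6.
Six donors around a single metal centre give an octahedral coordination sphere.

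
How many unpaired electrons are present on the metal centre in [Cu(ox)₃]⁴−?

Ligand charges: each oxalate is −2. With an overall charge of −4 the copper centre must be in the +2 oxidation state.
Cu sits in group 11, so the d-electron count is 11 − 2 = 9.
Counting donor atoms: 3×oxalate (bidentate) → 6 donors. Coordination number = 6.
In an octahedral field the d⁹ configuration is t₂g⁶e_g³ (only one arrangement possible), giving 1 unpaired electron.

1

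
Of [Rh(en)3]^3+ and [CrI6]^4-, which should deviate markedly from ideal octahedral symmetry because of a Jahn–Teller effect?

[CrI6]^4-

[Rh(en)3]^3+: Summing ligand charges against the +3 overall charge gives an oxidation state of +3 for rhodium. Rhodium is a group-9 element; Rh(III) is therefore d⁶. A 4d ion has a large Δₒ and is invariably low-spin. The d⁶ configuration leaves the e_g set evenly filled (or empty) — no strong Jahn–Teller driving force.
[CrI6]^4-: Each iodide is −1; balancing the −4 overall charge requires Cr(II). Group 6 minus oxidation state 2 gives a d⁴ configuration. Iodide is a weak-field ligand for a first-row metal, so the complex is high-spin. The t₂g³e_g¹ (high-spin) configuration has an unevenly filled e_g set; the Jahn–Teller theorem predicts a tetragonal distortion (typically axial elongation) to lift the degeneracy.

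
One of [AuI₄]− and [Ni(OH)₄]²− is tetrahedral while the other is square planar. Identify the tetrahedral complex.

[Ni(OH)₄]²−

For [AuI₄]−: Each iodide is −1; balancing the −1 overall charge requires Au(III). Gold is a group-11 element; Au(III) is therefore d⁸. A 5d d⁸ ion has a large crystal-field splitting; square planar leaves the high-energy d_{x²−y²} orbital empty and maximises CFSE. → square planar.
For [Ni(OH)₄]²−: Each hydroxide is −1; balancing the −2 overall charge requires Ni(II). Group 10 minus oxidation state 2 gives a d⁸ configuration. Hydroxide is a weak-field ligand. With weak-field ligands the CFSE gain from square planar is small, so a 3d d⁸ ion takes the sterically preferred tetrahedral geometry. → tetrahedral.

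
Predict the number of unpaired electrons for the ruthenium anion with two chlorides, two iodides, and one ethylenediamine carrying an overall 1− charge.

1 unpaired electron

Each chloride is −1; each iodide is −1; ethylenediamine is neutral; balancing the −1 overall charge requires Ru(III).
Ru sits in group 8, so the d-electron count is 8 − 3 = 5.
Counting donor atoms: 2×chloride (monodentate) → 2 donors; 2×iodide (monodentate) → 2 donors; 1×ethylenediamine (bidentate) → 2 donors. Coordination number = 6.
The spin state decides the count: a 4d ion has a large Δₒ and is invariably low-spin.
An octahedral low-spin d⁵ ion is t₂g⁵e_g⁰, giving 1 unpaired electron.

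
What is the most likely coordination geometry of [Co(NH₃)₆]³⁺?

Summing ligand charges against the +3 overall charge gives an oxidation state of +3 for cobalt.
Group 9 minus oxidation state 3 gives a d⁶ configuration.
With 6 monodentate ligands the coordination number is 6.
Six donors around a single metal centre give an octahedral coordination sphere.

octahedral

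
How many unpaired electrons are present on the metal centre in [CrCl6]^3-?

Summing ligand charges against the −3 overall charge gives an oxidation state of +3 for chromium.
Chromium is a group-6 element; Cr(III) is therefore d³.
In an octahedral field the d³ configuration is t₂g³e_g⁰ (only one arrangement possible), giving 3 unpaired electrons.

3 unpaired electrons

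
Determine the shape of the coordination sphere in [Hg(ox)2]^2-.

tetrahedral

Each oxalate is −2; balancing the −2 overall charge requires Hg(II).
Hg sits in group 12, so the d-electron count is 12 − 2 = 10.
Counting donor atoms: 2×oxalate (bidentate) → 4 donors. Coordination number = 4.
A d¹⁰ ion has no crystal-field stabilisation preference between square planar and tetrahedral, so four ligands adopt the sterically favoured tetrahedral geometry.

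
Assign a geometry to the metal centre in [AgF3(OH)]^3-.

Each fluoride is −1; each hydroxide is −1; balancing the −3 overall charge requires Ag(I).
Silver is a group-11 element; Ag(I) is therefore d¹⁰.
With 4 monodentate ligands the coordination number is 4.
A d¹⁰ ion has no crystal-field stabilisation preference between square planar and tetrahedral, so four ligands adopt the sterically favoured tetrahedral geometry.

tetrahedral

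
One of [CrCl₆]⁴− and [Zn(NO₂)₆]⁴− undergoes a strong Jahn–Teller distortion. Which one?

[CrCl₆]⁴−

[CrCl₆]⁴−: Each chloride is −1; balancing the −4 overall charge requires Cr(II). Group 6 minus oxidation state 2 gives a d⁴ configuration. Chloride is a weak-field ligand for a first-row metal, so the complex is high-spin. The t₂g³e_g¹ (high-spin) configuration has an unevenly filled e_g set; the Jahn–Teller theorem predicts a tetragonal distortion (typically axial elongation) to lift the degeneracy.
[Zn(NO₂)₆]⁴−: Each nitro (N-bound nitrite) is −1; balancing the −4 overall charge requires Zn(II). Group 12 minus oxidation state 2 gives a d¹⁰ configuration. The d¹⁰ configuration leaves the e_g set evenly filled (or empty) — no strong Jahn–Teller driving force.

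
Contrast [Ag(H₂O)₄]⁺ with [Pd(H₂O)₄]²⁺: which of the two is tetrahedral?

[Ag(H₂O)₄]⁺

For [Ag(H₂O)₄]⁺: Summing ligand charges against the +1 overall charge gives an oxidation state of +1 for silver. Silver is a group-11 element; Ag(I) is therefore d¹⁰. A d¹⁰ ion has no crystal-field stabilisation preference between square planar and tetrahedral, so four ligands adopt the sterically favoured tetrahedral geometry. → tetrahedral.
For [Pd(H₂O)₄]²⁺: Water is neutral; balancing the +2 overall charge requires Pd(II). Pd sits in group 10, so the d-electron count is 10 − 2 = 8. A 4d d⁸ ion has a large crystal-field splitting; square planar leaves the high-energy d_{x²−y²} orbital empty and maximises CFSE. → square planar.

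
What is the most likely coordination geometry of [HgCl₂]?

Each chloride is −1; balancing the 0 overall charge requires Hg(II).
Group 12 minus oxidation state 2 gives a d¹⁰ configuration.
With 2 monodentate ligands the coordination number is 2.
A d¹⁰ ion with only two ligands adopts a linear arrangement (sp hybridisation; no CFSE preference).

linear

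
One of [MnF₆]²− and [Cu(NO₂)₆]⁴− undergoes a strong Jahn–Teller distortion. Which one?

[Cu(NO₂)₆]⁴−

[MnF₆]²−: Ligand charges: each fluoride is −1. With an overall charge of −2 the manganese centre must be in the +4 oxidation state. Manganese is a group-7 element; Mn(IV) is therefore d³. The d³ configuration leaves the e_g set evenly filled (or empty) — no strong Jahn–Teller driving force.
[Cu(NO₂)₆]⁴−: Each nitro (N-bound nitrite) is −1; balancing the −4 overall charge requires Cu(II). Copper is a group-11 element; Cu(II) is therefore d⁹. The t₂g⁶e_g³ configuration has an unevenly filled e_g set; the Jahn–Teller theorem predicts a tetragonal distortion (typically axial elongation) to lift the degeneracy.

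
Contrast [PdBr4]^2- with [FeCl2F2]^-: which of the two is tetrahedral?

For [PdBr4]^2-: Ligand charges: each bromide is −1. With an overall charge of −2 the palladium centre must be in the +2 oxidation state. Group 10 minus oxidation state 2 gives a d⁸ configuration. A 4d d⁸ ion has a large crystal-field splitting; square planar leaves the high-energy d_{x²−y²} orbital empty and maximises CFSE. → square planar.
For [FeCl2F2]^-: Each chloride is −1; each fluoride is −1; balancing the −1 overall charge requires Fe(III). Iron is a group-8 element; Fe(III) is therefore d⁵. A high-spin d⁵ ion has zero CFSE in either geometry, so four ligands adopt the sterically favoured tetrahedral geometry. → tetrahedral.

[FeCl2F2]^-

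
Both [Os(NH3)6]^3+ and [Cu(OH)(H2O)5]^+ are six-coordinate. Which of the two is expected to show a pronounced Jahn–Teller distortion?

[Cu(OH)(H2O)5]^+

[Os(NH3)6]^3+: Ligand charges: ammonia is neutral. With an overall charge of +3 the osmium centre must be in the +3 oxidation state. Group 8 minus oxidation state 3 gives a d⁵ configuration. A 5d ion has a large Δₒ and is invariably low-spin. The d⁵ configuration leaves the e_g set evenly filled (or empty) — no strong Jahn–Teller driving force.
[Cu(OH)(H2O)5]^+: Summing ligand charges against the +1 overall charge gives an oxidation state of +2 for copper. Cu sits in group 11, so the d-electron count is 11 − 2 = 9. The t₂g⁶e_g³ configuration has an unevenly filled e_g set; the Jahn–Teller theorem predicts a tetragonal distortion (typically axial elongation) to lift the degeneracy.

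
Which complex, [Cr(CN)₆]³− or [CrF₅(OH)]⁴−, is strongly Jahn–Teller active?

[Cr(CN)₆]³−: Each cyanide is −1; balancing the −3 overall charge requires Cr(III). Group 6 minus oxidation state 3 gives a d³ configuration. The d³ configuration leaves the e_g set evenly filled (or empty) — no strong Jahn–Teller driving force.
[CrF₅(OH)]⁴−: Summing ligand charges against the −4 overall charge gives an oxidation state of +2 for chromium. Cr sits in group 6, so the d-electron count is 6 − 2 = 4. Fluoride and hydroxide are weak-field ligands for a first-row metal, so the complex is high-spin. The t₂g³e_g¹ (high-spin) configuration has an unevenly filled e_g set; the Jahn–Teller theorem predicts a tetragonal distortion (typically axial elongation) to lift the degeneracy.

[CrF₅(OH)]⁴−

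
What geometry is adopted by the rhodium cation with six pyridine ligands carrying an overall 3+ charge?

octahedral

Summing ligand charges against the +3 overall charge gives an oxidation state of +3 for rhodium.
Group 9 minus oxidation state 3 gives a d⁶ configuration.
With 6 monodentate ligands the coordination number is 6.
Six donors around a single metal centre give an octahedral coordination sphere.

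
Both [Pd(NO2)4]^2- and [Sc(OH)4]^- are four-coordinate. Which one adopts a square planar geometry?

For [Pd(NO2)4]^2-: Summing ligand charges against the −2 overall charge gives an oxidation state of +2 for palladium. Group 10 minus oxidation state 2 gives a d⁸ configuration. A 4d d⁸ ion has a large crystal-field splitting; square planar leaves the high-energy d_{x²−y²} orbital empty and maximises CFSE. → square planar.
For [Sc(OH)4]^-: Each hydroxide is −1; balancing the −1 overall charge requires Sc(III). Group 3 minus oxidation state 3 gives a d⁰ configuration. A d⁰ ion has no crystal-field stabilisation preference between square planar and tetrahedral, so four ligands adopt the sterically favoured tetrahedral geometry. → tetrahedral.

[Pd(NO2)4]^2-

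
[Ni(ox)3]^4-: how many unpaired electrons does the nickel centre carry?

Each oxalate is −2; balancing the −4 overall charge requires Ni(II).
Group 10 minus oxidation state 2 gives a d⁸ configuration.
Counting donor atoms: 3×oxalate (bidentate) → 6 donors. Coordination number = 6.
In an octahedral field the d⁸ configuration is t₂g⁶e_g² (only one arrangement possible), giving 2 unpaired electrons.

2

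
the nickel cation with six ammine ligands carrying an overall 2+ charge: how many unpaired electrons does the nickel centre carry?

Ammonia is neutral; balancing the +2 overall charge requires Ni(II).
Group 10 minus oxidation state 2 gives a d⁸ configuration.
In an octahedral field the d⁸ configuration is t₂g⁶e_g² (only one arrangement possible), giving 2 unpaired electrons.

2 unpaired electrons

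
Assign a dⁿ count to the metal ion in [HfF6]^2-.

Ligand charges: each fluoride is −1. With an overall charge of −2 the hafnium centre must be in the +4 oxidation state.
Hf sits in group 4, so the d-electron count is 4 − 4 = 0.

d0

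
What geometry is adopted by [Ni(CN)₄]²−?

square planar

Each cyanide is −1; balancing the −2 overall charge requires Ni(II).
Ni sits in group 10, so the d-electron count is 10 − 2 = 8.
With 4 monodentate ligands the coordination number is 4.
Cyanide is a strong-field ligand (high in the spectrochemical series).
A 3d d⁸ ion with strong-field ligands gains enough CFSE to favour square planar over tetrahedral.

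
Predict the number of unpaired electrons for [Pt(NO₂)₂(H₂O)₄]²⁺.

Each nitro (N-bound nitrite) is −1; water is neutral; balancing the +2 overall charge requires Pt(IV).
Group 10 minus oxidation state 4 gives a d⁶ configuration.
The spin state decides the count: a 5d ion has a large Δₒ and is invariably low-spin.
An octahedral low-spin d⁶ ion is t₂g⁶e_g⁰, giving 0 unpaired electrons.

0 unpaired electrons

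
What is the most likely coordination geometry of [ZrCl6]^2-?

Summing ligand charges against the −2 overall charge gives an oxidation state of +4 for zirconium.
Zr sits in group 4, so the d-electron count is 4 − 4 = 0.
Coordination number: 6.
Six donors around a single metal centre give an octahedral coordination sphere.

octahedral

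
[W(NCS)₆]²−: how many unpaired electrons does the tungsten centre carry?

Each isothiocyanate is −1; balancing the −2 overall charge requires W(IV).
W sits in group 6, so the d-electron count is 6 − 4 = 2.
In an octahedral field the d² configuration is t₂g²e_g⁰ (only one arrangement possible), giving 2 unpaired electrons.

2 unpaired electrons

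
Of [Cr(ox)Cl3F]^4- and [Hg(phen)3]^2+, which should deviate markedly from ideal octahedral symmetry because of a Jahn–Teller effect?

[Cr(ox)Cl3F]^4-: Ligand charges: each oxalate is −2; each chloride is −1; each fluoride is −1. With an overall charge of −4 the chromium centre must be in the +2 oxidation state. Chromium is a group-6 element; Cr(II) is therefore d⁴. Chloride, fluoride, and oxalate are weak-field ligands for a first-row metal, so the complex is high-spin. The t₂g³e_g¹ (high-spin) configuration has an unevenly filled e_g set; the Jahn–Teller theorem predicts a tetragonal distortion (typically axial elongation) to lift the degeneracy.
[Hg(phen)3]^2+: 1,10-phenanthroline is neutral; balancing the +2 overall charge requires Hg(II). Group 12 minus oxidation state 2 gives a d¹⁰ configuration. The d¹⁰ configuration leaves the e_g set evenly filled (or empty) — no strong Jahn–Teller driving force.

[Cr(ox)Cl3F]^4-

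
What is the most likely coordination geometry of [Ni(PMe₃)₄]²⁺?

Ligand charges: trimethylphosphine is neutral. With an overall charge of +2 the nickel centre must be in the +2 oxidation state.
Group 10 minus oxidation state 2 gives a d⁸ configuration.
With 4 monodentate ligands the coordination number is 4.
Trimethylphosphine is a strong-field ligand (high in the spectrochemical series).
A 3d d⁸ ion with strong-field ligands gains enough CFSE to favour square planar over tetrahedral.

square planar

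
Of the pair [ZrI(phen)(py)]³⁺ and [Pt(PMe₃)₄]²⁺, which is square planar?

For [ZrI(phen)(py)]³⁺: Summing ligand charges against the +3 overall charge gives an oxidation state of +4 for zirconium. Zr sits in group 4, so the d-electron count is 4 − 4 = 0. A d⁰ ion has no crystal-field stabilisation preference between square planar and tetrahedral, so four ligands adopt the sterically favoured tetrahedral geometry. → tetrahedral.
For [Pt(PMe₃)₄]²⁺: Trimethylphosphine is neutral; balancing the +2 overall charge requires Pt(II). Platinum is a group-10 element; Pt(II) is therefore d⁸. A 5d d⁸ ion has a large crystal-field splitting; square planar leaves the high-energy d_{x²−y²} orbital empty and maximises CFSE. → square planar.

[Pt(PMe₃)₄]²⁺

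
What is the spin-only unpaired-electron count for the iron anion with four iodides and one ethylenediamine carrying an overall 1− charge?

Each iodide is −1; ethylenediamine is neutral; balancing the −1 overall charge requires Fe(III).
Group 8 minus oxidation state 3 gives a d⁵ configuration.
Counting donor atoms: 4×iodide (monodentate) → 4 donors; 1×ethylenediamine (bidentate) → 2 donors. Coordination number = 6.
The spin state decides the count: Iodide is a weak-field ligand for a first-row metal, so the complex is high-spin.
An octahedral high-spin d⁵ ion is t₂g³e_g², giving 5 unpaired electrons.

5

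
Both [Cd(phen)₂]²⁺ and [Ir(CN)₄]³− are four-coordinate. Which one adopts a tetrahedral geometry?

For [Cd(phen)₂]²⁺: Ligand charges: 1,10-phenanthroline is neutral. With an overall charge of +2 the cadmium centre must be in the +2 oxidation state. Cadmium is a group-12 element; Cd(II) is therefore d¹⁰. A d¹⁰ ion has no crystal-field stabilisation preference between square planar and tetrahedral, so four ligands adopt the sterically favoured tetrahedral geometry. → tetrahedral.
For [Ir(CN)₄]³−: Each cyanide is −1; balancing the −3 overall charge requires Ir(I). Ir sits in group 9, so the d-electron count is 9 − 1 = 8. A 5d d⁸ ion has a large crystal-field splitting; square planar leaves the high-energy d_{x²−y²} orbital empty and maximises CFSE. → square planar.

[Cd(phen)₂]²⁺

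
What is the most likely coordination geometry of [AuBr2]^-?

linear

Ligand charges: each bromide is −1. With an overall charge of −1 the gold centre must be in the +1 oxidation state.
Au sits in group 11, so the d-electron count is 11 − 1 = 10.
Coordination number: 2.
A d¹⁰ ion with only two ligands adopts a linear arrangement (sp hybridisation; no CFSE preference).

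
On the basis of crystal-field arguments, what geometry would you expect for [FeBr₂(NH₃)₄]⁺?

Each bromide is −1; ammonia is neutral; balancing the +1 overall charge requires Fe(III).
Fe sits in group 8, so the d-electron count is 8 − 3 = 5.
Coordination number: 6.
Six donors around a single metal centre give an octahedral coordination sphere.

octahedral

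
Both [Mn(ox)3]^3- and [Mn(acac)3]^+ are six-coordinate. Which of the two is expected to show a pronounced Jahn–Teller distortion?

[Mn(ox)3]^3-: Ligand charges: each oxalate is −2. With an overall charge of −3 the manganese centre must be in the +3 oxidation state. Group 7 minus oxidation state 3 gives a d⁴ configuration. Oxalate is a weak-field ligand for a first-row metal, so the complex is high-spin. The t₂g³e_g¹ (high-spin) configuration has an unevenly filled e_g set; the Jahn–Teller theorem predicts a tetragonal distortion (typically axial elongation) to lift the degeneracy.
[Mn(acac)3]^+: Ligand charges: each acetylacetonate is −1. With an overall charge of +1 the manganese centre must be in the +4 oxidation state. Mn sits in group 7, so the d-electron count is 7 − 4 = 3. The d³ configuration leaves the e_g set evenly filled (or empty) — no strong Jahn–Teller driving force.

[Mn(ox)3]^3-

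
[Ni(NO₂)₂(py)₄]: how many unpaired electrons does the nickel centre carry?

2

Each nitro (N-bound nitrite) is −1; pyridine is neutral; balancing the 0 overall charge requires Ni(II).
Ni sits in group 10, so the d-electron count is 10 − 2 = 8.
In an octahedral field the d⁸ configuration is t₂g⁶e_g² (only one arrangement possible), giving 2 unpaired electrons.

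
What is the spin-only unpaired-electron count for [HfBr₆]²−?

0

Each bromide is −1; balancing the −2 overall charge requires Hf(IV).
Hafnium is a group-4 element; Hf(IV) is therefore d⁰.
In an octahedral field the d⁰ configuration is t₂g⁰e_g⁰, giving 0 unpaired electrons.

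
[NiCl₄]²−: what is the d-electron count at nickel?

d⁸

Summing ligand charges against the −2 overall charge gives an oxidation state of +2 for nickel.
Nickel is a group-10 element; Ni(II) is therefore d⁸.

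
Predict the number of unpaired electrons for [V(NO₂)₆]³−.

2

Each nitro (N-bound nitrite) is −1; balancing the −3 overall charge requires V(III).
Vanadium is a group-5 element; V(III) is therefore d².
In an octahedral field the d² configuration is t₂g²e_g⁰ (only one arrangement possible), giving 2 unpaired electrons.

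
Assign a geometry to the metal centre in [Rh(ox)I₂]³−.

square planar

Each oxalate is −2; each iodide is −1; balancing the −3 overall charge requires Rh(I).
Rh sits in group 9, so the d-electron count is 9 − 1 = 8.
Counting donor atoms: 1×oxalate (bidentate) → 2 donors; 2×iodide (monodentate) → 2 donors. Coordination number = 4.
A 4d d⁸ ion has a large crystal-field splitting; square planar leaves the high-energy d_{x²−y²} orbital empty and maximises CFSE.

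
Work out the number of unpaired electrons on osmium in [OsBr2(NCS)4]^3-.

Ligand charges: each bromide is −1; each isothiocyanate is −1. With an overall charge of −3 the osmium centre must be in the +3 oxidation state.
Group 8 minus oxidation state 3 gives a d⁵ configuration.
The spin state decides the count: a 5d ion has a large Δₒ and is invariably low-spin.
An octahedral low-spin d⁵ ion is t₂g⁵e_g⁰, giving 1 unpaired electron.

1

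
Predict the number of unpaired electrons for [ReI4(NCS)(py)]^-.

3

Summing ligand charges against the −1 overall charge gives an oxidation state of +4 for rhenium.
Re sits in group 7, so the d-electron count is 7 − 4 = 3.
In an octahedral field the d³ configuration is t₂g³e_g⁰ (only one arrangement possible), giving 3 unpaired electrons.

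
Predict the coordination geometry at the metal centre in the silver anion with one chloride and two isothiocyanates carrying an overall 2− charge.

Ligand charges: each chloride is −1; each isothiocyanate is −1. With an overall charge of −2 the silver centre must be in the +1 oxidation state.
Ag sits in group 11, so the d-electron count is 11 − 1 = 10.
Coordination number: 3.
Three ligands around a d¹⁰ centre minimise repulsion in a trigonal-planar arrangement.

trigonal planar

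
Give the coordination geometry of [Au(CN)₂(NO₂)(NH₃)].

square planar

Ligand charges: each cyanide is −1; each nitro (N-bound nitrite) is −1; ammonia is neutral. With an overall charge of 0 the gold centre must be in the +3 oxidation state.
Au sits in group 11, so the d-electron count is 11 − 3 = 8.
Coordination number: 4.
A 5d d⁸ ion has a large crystal-field splitting; square planar leaves the high-energy d_{x²−y²} orbital empty and maximises CFSE.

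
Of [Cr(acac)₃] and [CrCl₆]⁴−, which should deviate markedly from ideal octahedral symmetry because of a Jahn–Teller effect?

[Cr(acac)₃]: Summing ligand charges against the 0 overall charge gives an oxidation state of +3 for chromium. Cr sits in group 6, so the d-electron count is 6 − 3 = 3. The d³ configuration leaves the e_g set evenly filled (or empty) — no strong Jahn–Teller driving force.
[CrCl₆]⁴−: Ligand charges: each chloride is −1. With an overall charge of −4 the chromium centre must be in the +2 oxidation state. Cr sits in group 6, so the d-electron count is 6 − 2 = 4. Chloride is a weak-field ligand for a first-row metal, so the complex is high-spin. The t₂g³e_g¹ (high-spin) configuration has an unevenly filled e_g set; the Jahn–Teller theorem predicts a tetragonal distortion (typically axial elongation) to lift the degeneracy.

[CrCl₆]⁴−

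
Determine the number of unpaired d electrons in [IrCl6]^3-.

Each chloride is −1; balancing the −3 overall charge requires Ir(III).
Ir sits in group 9, so the d-electron count is 9 − 3 = 6.
The spin state decides the count: a 5d ion has a large Δₒ and is invariably low-spin.
An octahedral low-spin d⁶ ion is t₂g⁶e_g⁰, giving 0 unpaired electrons.

0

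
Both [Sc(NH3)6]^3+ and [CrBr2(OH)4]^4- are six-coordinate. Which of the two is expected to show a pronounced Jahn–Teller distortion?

[Sc(NH3)6]^3+: Ligand charges: ammonia is neutral. With an overall charge of +3 the scandium centre must be in the +3 oxidation state. Group 3 minus oxidation state 3 gives a d⁰ configuration. The d⁰ configuration leaves the e_g set evenly filled (or empty) — no strong Jahn–Teller driving force.
[CrBr2(OH)4]^4-: Each bromide is −1; each hydroxide is −1; balancing the −4 overall charge requires Cr(II). Group 6 minus oxidation state 2 gives a d⁴ configuration. Bromide and hydroxide are weak-field ligands for a first-row metal, so the complex is high-spin. The t₂g³e_g¹ (high-spin) configuration has an unevenly filled e_g set; the Jahn–Teller theorem predicts a tetragonal distortion (typically axial elongation) to lift the degeneracy.

[CrBr2(OH)4]^4-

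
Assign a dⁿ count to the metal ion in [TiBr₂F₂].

d⁰

Each bromide is −1; each fluoride is −1; balancing the 0 overall charge requires Ti(IV).
Group 4 minus oxidation state 4 gives a d⁰ configuration.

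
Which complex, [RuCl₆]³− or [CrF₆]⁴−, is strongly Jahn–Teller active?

[CrF₆]⁴−

[RuCl₆]³−: Each chloride is −1; balancing the −3 overall charge requires Ru(III). Ru sits in group 8, so the d-electron count is 8 − 3 = 5. A 4d ion has a large Δₒ and is invariably low-spin. The d⁵ configuration leaves the e_g set evenly filled (or empty) — no strong Jahn–Teller driving force.
[CrF₆]⁴−: Summing ligand charges against the −4 overall charge gives an oxidation state of +2 for chromium. Chromium is a group-6 element; Cr(II) is therefore d⁴. Fluoride is a weak-field ligand for a first-row metal, so the complex is high-spin. The t₂g³e_g¹ (high-spin) configuration has an unevenly filled e_g set; the Jahn–Teller theorem predicts a tetragonal distortion (typically axial elongation) to lift the degeneracy.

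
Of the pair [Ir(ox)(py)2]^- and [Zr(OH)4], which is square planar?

[Ir(ox)(py)2]^-

For [Ir(ox)(py)2]^-: Ligand charges: each oxalate is −2; pyridine is neutral. With an overall charge of −1 the iridium centre must be in the +1 oxidation state. Ir sits in group 9, so the d-electron count is 9 − 1 = 8. A 5d d⁸ ion has a large crystal-field splitting; square planar leaves the high-energy d_{x²−y²} orbital empty and maximises CFSE. → square planar.
For [Zr(OH)4]: Each hydroxide is −1; balancing the 0 overall charge requires Zr(IV). Zirconium is a group-4 element; Zr(IV) is therefore d⁰. A d⁰ ion has no crystal-field stabilisation preference between square planar and tetrahedral, so four ligands adopt the sterically favoured tetrahedral geometry. → tetrahedral.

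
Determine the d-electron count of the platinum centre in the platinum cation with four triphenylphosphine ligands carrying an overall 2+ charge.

d⁸

Summing ligand charges against the +2 overall charge gives an oxidation state of +2 for platinum.
Platinum is a group-10 element; Pt(II) is therefore d⁸.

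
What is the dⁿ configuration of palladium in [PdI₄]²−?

Ligand charges: each iodide is −1. With an overall charge of −2 the palladium centre must be in the +2 oxidation state.
Group 10 minus oxidation state 2 gives a d⁸ configuration.

d⁸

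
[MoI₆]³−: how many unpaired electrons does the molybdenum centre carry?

Ligand charges: each iodide is −1. With an overall charge of −3 the molybdenum centre must be in the +3 oxidation state.
Molybdenum is a group-6 element; Mo(III) is therefore d³.
In an octahedral field the d³ configuration is t₂g³e_g⁰ (only one arrangement possible), giving 3 unpaired electrons.

3 unpaired electrons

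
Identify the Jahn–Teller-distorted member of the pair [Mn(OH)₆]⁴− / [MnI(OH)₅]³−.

[MnI(OH)₅]³−

[Mn(OH)₆]⁴−: Summing ligand charges against the −4 overall charge gives an oxidation state of +2 for manganese. Mn sits in group 7, so the d-electron count is 7 − 2 = 5. Hydroxide is a weak-field ligand for a first-row metal, so the complex is high-spin. The d⁵ configuration leaves the e_g set evenly filled (or empty) — no strong Jahn–Teller driving force.
[MnI(OH)₅]³−: Ligand charges: each iodide is −1; each hydroxide is −1. With an overall charge of −3 the manganese centre must be in the +3 oxidation state. Group 7 minus oxidation state 3 gives a d⁴ configuration. Hydroxide and iodide are weak-field ligands for a first-row metal, so the complex is high-spin. The t₂g³e_g¹ (high-spin) configuration has an unevenly filled e_g set; the Jahn–Teller theorem predicts a tetragonal distortion (typically axial elongation) to lift the degeneracy.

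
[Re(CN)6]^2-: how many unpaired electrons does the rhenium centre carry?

Ligand charges: each cyanide is −1. With an overall charge of −2 the rhenium centre must be in the +4 oxidation state.
Re sits in group 7, so the d-electron count is 7 − 4 = 3.
In an octahedral field the d³ configuration is t₂g³e_g⁰ (only one arrangement possible), giving 3 unpaired electrons.

3 unpaired electrons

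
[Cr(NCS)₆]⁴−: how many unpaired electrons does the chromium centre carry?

Each isothiocyanate is −1; balancing the −4 overall charge requires Cr(II).
Chromium is a group-6 element; Cr(II) is therefore d⁴.
The spin state decides the count: Isothiocyanate is a weak-field ligand for a first-row metal, so the complex is high-spin.
An octahedral high-spin d⁴ ion is t₂g³e_g¹, giving 4 unpaired electrons.

4 unpaired electrons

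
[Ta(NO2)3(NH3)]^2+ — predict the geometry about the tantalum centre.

tetrahedral

Summing ligand charges against the +2 overall charge gives an oxidation state of +5 for tantalum.
Ta sits in group 5, so the d-electron count is 5 − 5 = 0.
With 4 monodentate ligands the coordination number is 4.
A d⁰ ion has no crystal-field stabilisation preference between square planar and tetrahedral, so four ligands adopt the sterically favoured tetrahedral geometry.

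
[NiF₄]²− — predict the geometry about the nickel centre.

tetrahedral

Summing ligand charges against the −2 overall charge gives an oxidation state of +2 for nickel.
Group 10 minus oxidation state 2 gives a d⁸ configuration.
Coordination number: 4.
Fluoride is a weak-field ligand.
With weak-field ligands the CFSE gain from square planar is small, so a 3d d⁸ ion takes the sterically preferred tetrahedral geometry.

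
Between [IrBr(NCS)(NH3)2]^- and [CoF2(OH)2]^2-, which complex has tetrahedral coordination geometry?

For [IrBr(NCS)(NH3)2]^-: Each bromide is −1; each isothiocyanate is −1; ammonia is neutral; balancing the −1 overall charge requires Ir(I). Ir sits in group 9, so the d-electron count is 9 − 1 = 8. A 5d d⁸ ion has a large crystal-field splitting; square planar leaves the high-energy d_{x²−y²} orbital empty and maximises CFSE. → square planar.
For [CoF2(OH)2]^2-: Ligand charges: each fluoride is −1; each hydroxide is −1. With an overall charge of −2 the cobalt centre must be in the +2 oxidation state. Cobalt is a group-9 element; Co(II) is therefore d⁷. For a high-spin 3d d⁷ ion with weak-field ligands the small Δₜ gives little square-planar CFSE advantage, so four ligands adopt the sterically favoured tetrahedral geometry. → tetrahedral.

[CoF2(OH)2]^2-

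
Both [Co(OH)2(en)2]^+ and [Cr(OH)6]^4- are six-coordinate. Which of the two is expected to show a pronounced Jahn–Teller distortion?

[Cr(OH)6]^4-

[Co(OH)2(en)2]^+: Each hydroxide is −1; ethylenediamine is neutral; balancing the +1 overall charge requires Co(III). Co sits in group 9, so the d-electron count is 9 − 3 = 6. Co(III) has an exceptionally large octahedral splitting and is low-spin with essentially every ligand except fluoride. The d⁶ configuration leaves the e_g set evenly filled (or empty) — no strong Jahn–Teller driving force.
[Cr(OH)6]^4-: Summing ligand charges against the −4 overall charge gives an oxidation state of +2 for chromium. Group 6 minus oxidation state 2 gives a d⁴ configuration. Hydroxide is a weak-field ligand for a first-row metal, so the complex is high-spin. The t₂g³e_g¹ (high-spin) configuration has an unevenly filled e_g set; the Jahn–Teller theorem predicts a tetragonal distortion (typically axial elongation) to lift the degeneracy.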